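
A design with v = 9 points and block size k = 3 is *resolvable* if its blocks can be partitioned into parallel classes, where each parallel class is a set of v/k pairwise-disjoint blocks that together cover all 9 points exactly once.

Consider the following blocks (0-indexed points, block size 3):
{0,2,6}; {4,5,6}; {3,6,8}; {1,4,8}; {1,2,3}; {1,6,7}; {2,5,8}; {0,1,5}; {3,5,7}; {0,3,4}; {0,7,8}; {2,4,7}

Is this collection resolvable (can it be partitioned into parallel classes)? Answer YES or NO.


v = 9, block size k = 3, number of blocks = 12.
For resolvability, blocks must partition into parallel classes of size v/k = 3.
Total blocks must therefore be a multiple of 3: 12 = 3·4 + 0 ⇒ divisible ✓.
Greedy packing gives 4 candidate class(es). Each should be a full parallel class (size 3, covers all 9 points).
  Class 1 (3 blocks): {0,2,6}; {1,4,8}; {3,5,7}. Points covered: [0, 1, 2, 3, 4, 5, 6, 7, 8].
  Class 2 (3 blocks): {4,5,6}; {1,2,3}; {0,7,8}. Points covered: [0, 1, 2, 3, 4, 5, 6, 7, 8].
  Class 3 (3 blocks): {3,6,8}; {0,1,5}; {2,4,7}. Points covered: [0, 1, 2, 3, 4, 5, 6, 7, 8].
  Class 4 (3 blocks): {1,6,7}; {2,5,8}; {0,3,4}. Points covered: [0, 1, 2, 3, 4, 5, 6, 7, 8].
All classes full (size 3)? YES. All classes cover every point? YES.
Resolvable? YES.

YES


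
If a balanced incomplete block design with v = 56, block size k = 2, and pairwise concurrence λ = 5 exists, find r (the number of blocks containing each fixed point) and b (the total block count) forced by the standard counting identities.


Any 2-(v, k, λ) BIBD satisfies two necessary conditions:
  (i)  Each point sits in r blocks, and counting incidences through any fixed point gives r(k − 1) = λ(v − 1), so r = λ(v − 1)/(k − 1).
  (ii) Total incidences bk = vr, so b = vr/k.
Step 1: r = λ(v − 1)/(k − 1) = 5·(56 − 1)/(2 − 1) = 5·55/1 = 275/1 = 275.
Step 2: b = vr/k = 56·275/2 = 15400/2 = 7700.
Check integrality: r = 275 ∈ Z ✓, b = 7700 ∈ Z ✓.
(These identities are necessary conditions: they determine r and b for any design with these parameters, but do not by themselves prove that one exists.)

r = 275, b = 7700.


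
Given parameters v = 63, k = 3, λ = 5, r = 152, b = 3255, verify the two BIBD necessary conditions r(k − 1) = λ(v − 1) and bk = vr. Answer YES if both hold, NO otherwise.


Condition (i): r(k − 1) = 152·2 = 304; λ(v − 1) = 5·62 = 310. Match? NO.
Condition (ii): bk = 3255·3 = 9765; vr = 63·152 = 9576. Match? NO.
Both conditions hold? NO.

NO


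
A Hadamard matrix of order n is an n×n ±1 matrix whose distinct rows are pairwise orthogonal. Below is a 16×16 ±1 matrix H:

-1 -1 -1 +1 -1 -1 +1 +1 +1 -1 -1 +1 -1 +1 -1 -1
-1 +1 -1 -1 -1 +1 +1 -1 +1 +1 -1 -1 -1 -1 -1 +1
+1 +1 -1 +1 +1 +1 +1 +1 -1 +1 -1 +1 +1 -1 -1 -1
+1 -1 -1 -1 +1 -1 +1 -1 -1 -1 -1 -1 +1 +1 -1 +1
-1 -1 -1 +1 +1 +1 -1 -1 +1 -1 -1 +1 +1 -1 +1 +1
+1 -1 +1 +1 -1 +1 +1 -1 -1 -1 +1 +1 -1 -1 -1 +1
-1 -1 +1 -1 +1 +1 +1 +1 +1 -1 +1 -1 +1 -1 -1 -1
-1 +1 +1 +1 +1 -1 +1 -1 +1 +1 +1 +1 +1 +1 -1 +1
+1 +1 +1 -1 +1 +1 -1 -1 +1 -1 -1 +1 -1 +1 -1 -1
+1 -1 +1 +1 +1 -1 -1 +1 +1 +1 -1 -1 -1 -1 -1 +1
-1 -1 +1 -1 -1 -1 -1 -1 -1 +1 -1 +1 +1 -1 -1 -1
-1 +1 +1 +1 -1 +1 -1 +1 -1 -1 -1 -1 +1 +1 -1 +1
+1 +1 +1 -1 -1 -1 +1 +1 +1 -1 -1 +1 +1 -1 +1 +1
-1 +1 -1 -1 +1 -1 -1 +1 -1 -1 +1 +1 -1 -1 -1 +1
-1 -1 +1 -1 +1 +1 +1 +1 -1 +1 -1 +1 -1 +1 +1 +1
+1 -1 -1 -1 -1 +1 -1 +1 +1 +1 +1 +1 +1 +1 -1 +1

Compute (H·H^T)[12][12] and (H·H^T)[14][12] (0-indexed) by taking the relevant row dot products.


Row 12 of H: [1, 1, 1, -1, -1, -1, 1, 1, 1, -1, -1, 1, 1, -1, 1, 1].
Row 14 of H: [-1, -1, 1, -1, 1, 1, 1, 1, -1, 1, -1, 1, -1, 1, 1, 1].
(H·H^T)[12][12] = Σ_j H[12][j]·H[12][j] = (1)² + (1)² + (1)² + (-1)² + (-1)² + (-1)² + (1)² + (1)² + (1)² + (-1)² + (-1)² + (1)² + (1)² + (-1)² + (1)² + (1)² = 1 + 1 + 1 + 1 + 1 + 1 + 1 + 1 + 1 + 1 + 1 + 1 + 1 + 1 + 1 + 1 = 16.
(H·H^T)[14][12] = Σ_j H[14][j]·H[12][j] = (-1)·(1) + (-1)·(1) + (1)·(1) + (-1)·(-1) + (1)·(-1) + (1)·(-1) + (1)·(1) + (1)·(1) + (-1)·(1) + (1)·(-1) + (-1)·(-1) + (1)·(1) + (-1)·(1) + (1)·(-1) + (1)·(1) + (1)·(1) = -1 + -1 + 1 + 1 + -1 + -1 + 1 + 1 + -1 + -1 + 1 + 1 + -1 + -1 + 1 + 1 = 0.
So rows 14 and 12 are orthogonal; the diagonal entry equals n = 16.

(12,12) entry = 16; (14,12) entry = 0.


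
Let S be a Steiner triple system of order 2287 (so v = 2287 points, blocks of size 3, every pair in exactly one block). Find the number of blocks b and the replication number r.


An STS(v) is a 2-(v, 3, 1) BIBD: block size k = 3, λ = 1.
Replication: r(k − 1) = λ(v − 1) ⇒ r·2 = 2287 − 1 = 2286 ⇒ r = 1143.
Block count: bk = vr ⇒ b·3 = 2287·1143 = 2614041 ⇒ b = 871347.

r = 1143, b = 871347.


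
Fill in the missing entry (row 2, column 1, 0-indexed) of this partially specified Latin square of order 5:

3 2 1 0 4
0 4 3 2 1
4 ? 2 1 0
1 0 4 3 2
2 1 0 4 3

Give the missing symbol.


Row 2 contains symbols [0, 1, 2, 4] — missing [3].
Column 1 contains symbols [0, 1, 2, 4] — missing [3].
The missing symbol must appear in both missing sets; intersection = [3].
Therefore the hidden value is 3.

Missing value = 3.


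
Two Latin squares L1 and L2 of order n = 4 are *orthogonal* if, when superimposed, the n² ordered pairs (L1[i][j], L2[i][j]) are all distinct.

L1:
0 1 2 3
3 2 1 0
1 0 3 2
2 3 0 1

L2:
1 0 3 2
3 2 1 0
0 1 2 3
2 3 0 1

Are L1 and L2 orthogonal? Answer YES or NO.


Form the n² = 16 superimposed pairs (L1[i][j], L2[i][j]), row by row (rows and columns indexed from 0):
row 0: (0,1) (1,0) (2,3) (3,2)
row 1: (3,3) (2,2) (1,1) (0,0)
row 2: (1,0) (0,1) (3,2) (2,3)
row 3: (2,2) (3,3) (0,0) (1,1)
Orthogonality requires all 16 pairs distinct.
But the pair (1,0) repeats: cell (0,1) has L1 = 1, L2 = 0, and cell (2,0) has L1 = 1, L2 = 0.
A repeated pair means some other pair never occurs (only 8 distinct pairs out of 16), so the squares are not orthogonal.
Conclusion: NO.

NO


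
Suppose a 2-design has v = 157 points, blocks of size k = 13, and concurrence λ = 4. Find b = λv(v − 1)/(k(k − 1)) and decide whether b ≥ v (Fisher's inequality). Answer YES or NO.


r = λ(v − 1)/(k − 1) = 4·156/12 = 52.
b = vr/k = 157·52/13 = 628.
Fisher's inequality: b ≥ v ⇔ 628 ≥ 157? YES.

YES


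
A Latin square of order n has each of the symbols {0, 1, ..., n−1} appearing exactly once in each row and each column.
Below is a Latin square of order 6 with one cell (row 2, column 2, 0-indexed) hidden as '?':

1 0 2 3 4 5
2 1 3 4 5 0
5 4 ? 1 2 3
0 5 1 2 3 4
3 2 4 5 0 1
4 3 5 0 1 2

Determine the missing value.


Row 2 contains symbols [1, 2, 3, 4, 5] — missing [0].
Column 2 contains symbols [1, 2, 3, 4, 5] — missing [0].
The missing symbol must appear in both missing sets; intersection = [0].
Therefore the hidden value is 0.

Missing value = 0.


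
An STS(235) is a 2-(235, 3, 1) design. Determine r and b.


An STS(v) is a 2-(v, 3, 1) BIBD: block size k = 3, λ = 1.
Replication: r(k − 1) = λ(v − 1) ⇒ r·2 = 235 − 1 = 234 ⇒ r = 117.
Block count: bk = vr ⇒ b·3 = 235·117 = 27495 ⇒ b = 9165.
(Check via b = v(v − 1)/6 = 235·234/6 = 54990/6 = 9165.)

r = 117, b = 9165.


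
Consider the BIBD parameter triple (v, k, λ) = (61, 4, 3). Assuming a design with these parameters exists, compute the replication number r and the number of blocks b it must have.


Any 2-(v, k, λ) BIBD satisfies two necessary conditions:
  (i)  Each point sits in r blocks, and counting incidences through any fixed point gives r(k − 1) = λ(v − 1), so r = λ(v − 1)/(k − 1).
  (ii) Total incidences bk = vr, so b = vr/k.
Step 1: r = λ(v − 1)/(k − 1) = 3·(61 − 1)/(4 − 1) = 3·60/3 = 180/3 = 60.
Step 2: b = vr/k = 61·60/4 = 3660/4 = 915.
Check integrality: r = 60 ∈ Z ✓, b = 915 ∈ Z ✓.
(These identities are necessary conditions: they determine r and b for any design with these parameters, but do not by themselves prove that one exists.)

r = 60, b = 915.


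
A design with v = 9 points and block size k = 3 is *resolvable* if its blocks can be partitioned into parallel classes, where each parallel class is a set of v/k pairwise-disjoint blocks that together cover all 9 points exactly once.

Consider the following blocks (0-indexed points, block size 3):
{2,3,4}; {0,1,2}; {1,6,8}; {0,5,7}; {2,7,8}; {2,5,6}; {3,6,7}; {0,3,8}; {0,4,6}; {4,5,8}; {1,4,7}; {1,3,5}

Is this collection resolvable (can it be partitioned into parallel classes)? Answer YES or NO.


v = 9, block size k = 3, number of blocks = 12.
For resolvability, blocks must partition into parallel classes of size v/k = 3.
Total blocks must therefore be a multiple of 3: 12 = 3·4 + 0 ⇒ divisible ✓.
Greedy packing gives 4 candidate class(es). Each should be a full parallel class (size 3, covers all 9 points).
  Class 1 (3 blocks): {2,3,4}; {1,6,8}; {0,5,7}. Points covered: [0, 1, 2, 3, 4, 5, 6, 7, 8].
  Class 2 (3 blocks): {0,1,2}; {3,6,7}; {4,5,8}. Points covered: [0, 1, 2, 3, 4, 5, 6, 7, 8].
  Class 3 (3 blocks): {2,7,8}; {0,4,6}; {1,3,5}. Points covered: [0, 1, 2, 3, 4, 5, 6, 7, 8].
  Class 4 (3 blocks): {2,5,6}; {0,3,8}; {1,4,7}. Points covered: [0, 1, 2, 3, 4, 5, 6, 7, 8].
All classes full (size 3)? YES. All classes cover every point? YES.
Resolvable? YES.

YES


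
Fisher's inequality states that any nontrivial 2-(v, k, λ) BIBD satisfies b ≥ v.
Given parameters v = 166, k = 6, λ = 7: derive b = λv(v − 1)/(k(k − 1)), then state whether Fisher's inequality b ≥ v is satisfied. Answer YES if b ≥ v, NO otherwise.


b = λv(v − 1)/(k(k − 1)) = 7·166·165/(6·5) = 191730/30 = 6391.
Compare with v = 166: b ≥ v, so Fisher's inequality holds.

YES


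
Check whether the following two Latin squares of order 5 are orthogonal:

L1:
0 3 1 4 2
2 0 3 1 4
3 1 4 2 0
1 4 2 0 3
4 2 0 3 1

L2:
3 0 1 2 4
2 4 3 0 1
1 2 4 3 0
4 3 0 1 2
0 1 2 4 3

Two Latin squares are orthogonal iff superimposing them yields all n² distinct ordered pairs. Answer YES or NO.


Form the n² = 25 superimposed pairs (L1[i][j], L2[i][j]), row by row (rows and columns indexed from 0):
row 0: (0,3) (3,0) (1,1) (4,2) (2,4)
row 1: (2,2) (0,4) (3,3) (1,0) (4,1)
row 2: (3,1) (1,2) (4,4) (2,3) (0,0)
row 3: (1,4) (4,3) (2,0) (0,1) (3,2)
row 4: (4,0) (2,1) (0,2) (3,4) (1,3)
Orthogonality requires all 25 pairs distinct.
Check by first coordinate: for each symbol s of L1, list the L2 entries in the n cells where L1 = s; they must all differ.
  L1 = 0: L2 entries (in reading order) 3, 4, 0, 1, 2 — all 5 distinct ✓
  L1 = 1: L2 entries (in reading order) 1, 0, 2, 4, 3 — all 5 distinct ✓
  L1 = 2: L2 entries (in reading order) 4, 2, 3, 0, 1 — all 5 distinct ✓
  L1 = 3: L2 entries (in reading order) 0, 3, 1, 2, 4 — all 5 distinct ✓
  L1 = 4: L2 entries (in reading order) 2, 1, 4, 3, 0 — all 5 distinct ✓
Every symbol of L1 meets every symbol of L2 exactly once, so all 25 pairs are distinct (25 of 25).
Conclusion: YES.

YES


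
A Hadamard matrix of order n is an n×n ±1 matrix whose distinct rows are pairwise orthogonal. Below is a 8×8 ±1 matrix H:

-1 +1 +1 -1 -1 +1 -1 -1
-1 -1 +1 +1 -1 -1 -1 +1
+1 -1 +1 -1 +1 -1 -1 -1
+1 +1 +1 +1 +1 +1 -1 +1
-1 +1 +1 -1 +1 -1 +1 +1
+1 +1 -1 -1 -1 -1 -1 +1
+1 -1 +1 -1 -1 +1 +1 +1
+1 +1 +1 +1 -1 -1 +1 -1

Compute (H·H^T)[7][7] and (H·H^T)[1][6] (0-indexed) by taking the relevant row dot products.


Row 1 of H: [-1, -1, 1, 1, -1, -1, -1, 1].
Row 6 of H: [1, -1, 1, -1, -1, 1, 1, 1].
Row 7 of H: [1, 1, 1, 1, -1, -1, 1, -1].
(H·H^T)[7][7] = Σ_j H[7][j]·H[7][j] = (1)² + (1)² + (1)² + (1)² + (-1)² + (-1)² + (1)² + (-1)² = 1 + 1 + 1 + 1 + 1 + 1 + 1 + 1 = 8.
(H·H^T)[1][6] = Σ_j H[1][j]·H[6][j] = (-1)·(1) + (-1)·(-1) + (1)·(1) + (1)·(-1) + (-1)·(-1) + (-1)·(1) + (-1)·(1) + (1)·(1) = -1 + 1 + 1 + -1 + 1 + -1 + -1 + 1 = 0.
So rows 1 and 6 are orthogonal; the diagonal entry equals n = 8.

(7,7) entry = 8; (1,6) entry = 0.


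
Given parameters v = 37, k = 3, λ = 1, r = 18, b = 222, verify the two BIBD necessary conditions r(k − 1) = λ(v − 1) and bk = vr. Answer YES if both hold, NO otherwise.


Condition (i): r(k − 1) = 18·2 = 36; λ(v − 1) = 1·36 = 36. Match? YES.
Condition (ii): bk = 222·3 = 666; vr = 37·18 = 666. Match? YES.
Both conditions hold? YES.

YES


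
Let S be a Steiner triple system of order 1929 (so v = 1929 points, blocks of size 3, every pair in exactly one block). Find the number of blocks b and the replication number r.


An STS(v) is a 2-(v, 3, 1) BIBD: block size k = 3, λ = 1.
Replication: r(k − 1) = λ(v − 1) ⇒ r·2 = 1929 − 1 = 1928 ⇒ r = 964.
Block count: b = v(v − 1)/6 = 1929·1928/6 = 3719112/6 = 619852.
(Check via bk = vr: 619852·3 = 1859556 = 1929·964 = 1859556 ✓.)

r = 964, b = 619852.


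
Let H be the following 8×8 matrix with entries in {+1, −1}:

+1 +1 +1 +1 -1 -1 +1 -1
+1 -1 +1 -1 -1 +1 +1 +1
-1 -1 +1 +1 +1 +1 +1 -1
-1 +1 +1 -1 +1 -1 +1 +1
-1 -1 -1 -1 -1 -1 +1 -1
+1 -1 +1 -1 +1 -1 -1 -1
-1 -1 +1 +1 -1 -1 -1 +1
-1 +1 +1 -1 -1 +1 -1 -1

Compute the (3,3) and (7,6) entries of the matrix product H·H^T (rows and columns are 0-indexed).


Row 3 of H: [-1, 1, 1, -1, 1, -1, 1, 1].
Row 6 of H: [-1, -1, 1, 1, -1, -1, -1, 1].
Row 7 of H: [-1, 1, 1, -1, -1, 1, -1, -1].
(H·H^T)[3][3] = Σ_j H[3][j]·H[3][j] = (-1)² + (1)² + (1)² + (-1)² + (1)² + (-1)² + (1)² + (1)² = 1 + 1 + 1 + 1 + 1 + 1 + 1 + 1 = 8.
(H·H^T)[7][6] = Σ_j H[7][j]·H[6][j] = (-1)·(-1) + (1)·(-1) + (1)·(1) + (-1)·(1) + (-1)·(-1) + (1)·(-1) + (-1)·(-1) + (-1)·(1) = 1 + -1 + 1 + -1 + 1 + -1 + 1 + -1 = 0.
So rows 7 and 6 are orthogonal; the diagonal entry equals n = 8.

(3,3) entry = 8; (7,6) entry = 0.


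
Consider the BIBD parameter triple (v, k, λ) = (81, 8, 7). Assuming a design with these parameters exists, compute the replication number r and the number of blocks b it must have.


Any 2-(v, k, λ) BIBD satisfies two necessary conditions:
  (i)  Each point sits in r blocks, and counting incidences through any fixed point gives r(k − 1) = λ(v − 1), so r = λ(v − 1)/(k − 1).
  (ii) Total incidences bk = vr, so b = vr/k.
Step 1: r = λ(v − 1)/(k − 1) = 7·(81 − 1)/(8 − 1) = 7·80/7 = 560/7 = 80.
Step 2: b = vr/k = 81·80/8 = 6480/8 = 810.
Check integrality: r = 80 ∈ Z ✓, b = 810 ∈ Z ✓.
(These identities are necessary conditions: they determine r and b for any design with these parameters, but do not by themselves prove that one exists.)

r = 80, b = 810.


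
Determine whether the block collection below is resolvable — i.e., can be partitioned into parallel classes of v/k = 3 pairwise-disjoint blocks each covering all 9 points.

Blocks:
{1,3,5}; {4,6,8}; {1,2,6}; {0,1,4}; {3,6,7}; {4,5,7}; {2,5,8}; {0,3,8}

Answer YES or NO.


v = 9, block size k = 3, number of blocks = 8.
For resolvability, blocks must partition into parallel classes of size v/k = 3.
Total blocks must therefore be a multiple of 3: 8 = 3·2 + 2 ⇒ not divisible ✗.
Resolvable? NO.

NO


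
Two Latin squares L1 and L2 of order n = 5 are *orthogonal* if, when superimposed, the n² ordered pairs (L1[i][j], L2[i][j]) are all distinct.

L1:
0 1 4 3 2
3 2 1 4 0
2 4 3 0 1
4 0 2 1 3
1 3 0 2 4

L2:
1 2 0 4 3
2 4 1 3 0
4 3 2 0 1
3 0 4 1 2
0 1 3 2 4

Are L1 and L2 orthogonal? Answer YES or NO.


Form the n² = 25 superimposed pairs (L1[i][j], L2[i][j]), row by row (rows and columns indexed from 0):
row 0: (0,1) (1,2) (4,0) (3,4) (2,3)
row 1: (3,2) (2,4) (1,1) (4,3) (0,0)
row 2: (2,4) (4,3) (3,2) (0,0) (1,1)
row 3: (4,3) (0,0) (2,4) (1,1) (3,2)
row 4: (1,0) (3,1) (0,3) (2,2) (4,4)
Orthogonality requires all 25 pairs distinct.
But the pair (2,4) repeats: cell (1,1) has L1 = 2, L2 = 4, and cell (2,0) has L1 = 2, L2 = 4.
A repeated pair means some other pair never occurs (only 15 distinct pairs out of 25), so the squares are not orthogonal.
Conclusion: NO.

NO


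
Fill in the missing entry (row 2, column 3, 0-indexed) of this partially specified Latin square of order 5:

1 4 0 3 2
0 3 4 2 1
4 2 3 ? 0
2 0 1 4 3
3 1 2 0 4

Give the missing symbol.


Row 2 contains symbols [0, 2, 3, 4] — missing [1].
Column 3 contains symbols [0, 2, 3, 4] — missing [1].
The missing symbol must appear in both missing sets; intersection = [1].
Therefore the hidden value is 1.

Missing value = 1.


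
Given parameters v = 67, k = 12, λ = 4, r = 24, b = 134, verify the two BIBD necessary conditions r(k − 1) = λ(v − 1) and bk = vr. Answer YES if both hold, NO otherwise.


Condition (i): r(k − 1) = 24·11 = 264; λ(v − 1) = 4·66 = 264. Match? YES.
Condition (ii): bk = 134·12 = 1608; vr = 67·24 = 1608. Match? YES.
Both conditions hold? YES.

YES


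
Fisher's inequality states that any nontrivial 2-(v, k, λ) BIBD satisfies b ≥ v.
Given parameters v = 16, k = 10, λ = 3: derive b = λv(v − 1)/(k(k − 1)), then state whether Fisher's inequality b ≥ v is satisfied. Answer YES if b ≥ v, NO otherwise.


b = λv(v − 1)/(k(k − 1)) = 3·16·15/(10·9) = 720/90 = 8.
Compare with v = 16: b < v, so Fisher's inequality fails.

NO


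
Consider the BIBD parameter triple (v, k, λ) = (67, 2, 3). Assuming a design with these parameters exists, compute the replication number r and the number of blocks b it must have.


Any 2-(v, k, λ) BIBD satisfies two necessary conditions:
  (i)  Each point sits in r blocks, and counting incidences through any fixed point gives r(k − 1) = λ(v − 1), so r = λ(v − 1)/(k − 1).
  (ii) Total incidences bk = vr, so b = vr/k.
Step 1: r = λ(v − 1)/(k − 1) = 3·(67 − 1)/(2 − 1) = 3·66/1 = 198/1 = 198.
Step 2: b = vr/k = 67·198/2 = 13266/2 = 6633.
Check integrality: r = 198 ∈ Z ✓, b = 6633 ∈ Z ✓.
(These identities are necessary conditions: they determine r and b for any design with these parameters, but do not by themselves prove that one exists.)

r = 198, b = 6633.


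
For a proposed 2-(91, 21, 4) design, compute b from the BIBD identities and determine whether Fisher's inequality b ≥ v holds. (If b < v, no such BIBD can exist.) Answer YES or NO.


r = λ(v − 1)/(k − 1) = 4·90/20 = 18.
b = vr/k = 91·18/21 = 78.
Fisher's inequality: b ≥ v ⇔ 78 ≥ 91? NO.

NO


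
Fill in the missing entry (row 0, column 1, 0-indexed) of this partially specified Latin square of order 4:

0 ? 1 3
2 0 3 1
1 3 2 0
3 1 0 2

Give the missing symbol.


Row 0 contains symbols [0, 1, 3] — missing [2].
Column 1 contains symbols [0, 1, 3] — missing [2].
The missing symbol must appear in both missing sets; intersection = [2].
Therefore the hidden value is 2.

Missing value = 2.


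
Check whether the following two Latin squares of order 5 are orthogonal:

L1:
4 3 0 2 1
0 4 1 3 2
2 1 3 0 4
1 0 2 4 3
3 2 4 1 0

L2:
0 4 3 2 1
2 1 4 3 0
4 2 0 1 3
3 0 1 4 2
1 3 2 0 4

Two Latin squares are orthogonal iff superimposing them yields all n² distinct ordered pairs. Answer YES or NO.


Form the n² = 25 superimposed pairs (L1[i][j], L2[i][j]), row by row (rows and columns indexed from 0):
row 0: (4,0) (3,4) (0,3) (2,2) (1,1)
row 1: (0,2) (4,1) (1,4) (3,3) (2,0)
row 2: (2,4) (1,2) (3,0) (0,1) (4,3)
row 3: (1,3) (0,0) (2,1) (4,4) (3,2)
row 4: (3,1) (2,3) (4,2) (1,0) (0,4)
Orthogonality requires all 25 pairs distinct.
Check by first coordinate: for each symbol s of L1, list the L2 entries in the n cells where L1 = s; they must all differ.
  L1 = 0: L2 entries (in reading order) 3, 2, 1, 0, 4 — all 5 distinct ✓
  L1 = 1: L2 entries (in reading order) 1, 4, 2, 3, 0 — all 5 distinct ✓
  L1 = 2: L2 entries (in reading order) 2, 0, 4, 1, 3 — all 5 distinct ✓
  L1 = 3: L2 entries (in reading order) 4, 3, 0, 2, 1 — all 5 distinct ✓
  L1 = 4: L2 entries (in reading order) 0, 1, 3, 4, 2 — all 5 distinct ✓
Every symbol of L1 meets every symbol of L2 exactly once, so all 25 pairs are distinct (25 of 25).
Conclusion: YES.

YES


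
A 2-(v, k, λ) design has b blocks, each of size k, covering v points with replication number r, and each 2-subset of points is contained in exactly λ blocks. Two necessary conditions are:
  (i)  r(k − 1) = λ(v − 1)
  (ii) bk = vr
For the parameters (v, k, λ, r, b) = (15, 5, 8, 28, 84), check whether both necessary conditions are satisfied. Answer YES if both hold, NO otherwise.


Condition (i): r(k − 1) = 28·4 = 112; λ(v − 1) = 8·14 = 112. Match? YES.
Condition (ii): bk = 84·5 = 420; vr = 15·28 = 420. Match? YES.
Both conditions hold? YES.

YES


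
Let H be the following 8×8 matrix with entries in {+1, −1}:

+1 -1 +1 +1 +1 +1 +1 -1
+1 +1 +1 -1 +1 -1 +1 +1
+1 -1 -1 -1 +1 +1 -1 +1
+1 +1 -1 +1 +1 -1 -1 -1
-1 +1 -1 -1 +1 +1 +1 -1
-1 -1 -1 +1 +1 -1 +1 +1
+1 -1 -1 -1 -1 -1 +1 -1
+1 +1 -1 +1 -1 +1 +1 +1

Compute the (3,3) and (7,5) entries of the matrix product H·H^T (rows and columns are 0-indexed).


Row 3 of H: [1, 1, -1, 1, 1, -1, -1, -1].
Row 5 of H: [-1, -1, -1, 1, 1, -1, 1, 1].
Row 7 of H: [1, 1, -1, 1, -1, 1, 1, 1].
(H·H^T)[3][3] = Σ_j H[3][j]·H[3][j] = (1)² + (1)² + (-1)² + (1)² + (1)² + (-1)² + (-1)² + (-1)² = 1 + 1 + 1 + 1 + 1 + 1 + 1 + 1 = 8.
(H·H^T)[7][5] = Σ_j H[7][j]·H[5][j] = (1)·(-1) + (1)·(-1) + (-1)·(-1) + (1)·(1) + (-1)·(1) + (1)·(-1) + (1)·(1) + (1)·(1) = -1 + -1 + 1 + 1 + -1 + -1 + 1 + 1 = 0.
So rows 7 and 5 are orthogonal; the diagonal entry equals n = 8.

(3,3) entry = 8; (7,5) entry = 0.


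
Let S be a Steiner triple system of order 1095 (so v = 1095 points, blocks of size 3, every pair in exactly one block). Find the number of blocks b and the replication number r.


An STS(v) is a 2-(v, 3, 1) BIBD: block size k = 3, λ = 1.
Replication: r(k − 1) = λ(v − 1) ⇒ r·2 = 1095 − 1 = 1094 ⇒ r = 547.
Block count: bk = vr ⇒ b·3 = 1095·547 = 598965 ⇒ b = 199655.

r = 547, b = 199655.


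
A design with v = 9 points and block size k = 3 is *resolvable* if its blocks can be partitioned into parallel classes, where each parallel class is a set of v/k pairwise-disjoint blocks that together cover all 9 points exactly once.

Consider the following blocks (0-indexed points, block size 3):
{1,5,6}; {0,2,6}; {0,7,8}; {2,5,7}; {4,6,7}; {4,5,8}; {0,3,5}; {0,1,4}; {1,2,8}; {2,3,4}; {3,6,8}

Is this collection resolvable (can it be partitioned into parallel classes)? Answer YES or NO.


v = 9, block size k = 3, number of blocks = 11.
For resolvability, blocks must partition into parallel classes of size v/k = 3.
Total blocks must therefore be a multiple of 3: 11 = 3·3 + 2 ⇒ not divisible ✗.
Resolvable? NO.

NO


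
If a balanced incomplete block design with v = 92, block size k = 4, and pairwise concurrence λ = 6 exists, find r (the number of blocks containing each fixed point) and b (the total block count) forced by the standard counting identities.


Any 2-(v, k, λ) BIBD satisfies two necessary conditions:
  (i)  Each point sits in r blocks, and counting incidences through any fixed point gives r(k − 1) = λ(v − 1), so r = λ(v − 1)/(k − 1).
  (ii) Total incidences bk = vr, so b = vr/k.
Step 1: r = λ(v − 1)/(k − 1) = 6·(92 − 1)/(4 − 1) = 6·91/3 = 546/3 = 182.
Step 2: b = vr/k = 92·182/4 = 16744/4 = 4186.
Check integrality: r = 182 ∈ Z ✓, b = 4186 ∈ Z ✓.
(These identities are necessary conditions: they determine r and b for any design with these parameters, but do not by themselves prove that one exists.)

r = 182, b = 4186.


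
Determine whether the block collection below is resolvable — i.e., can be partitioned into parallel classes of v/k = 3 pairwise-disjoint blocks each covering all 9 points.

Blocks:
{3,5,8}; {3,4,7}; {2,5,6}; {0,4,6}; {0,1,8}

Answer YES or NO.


v = 9, block size k = 3, number of blocks = 5.
For resolvability, blocks must partition into parallel classes of size v/k = 3.
Total blocks must therefore be a multiple of 3: 5 = 3·1 + 2 ⇒ not divisible ✗.
Resolvable? NO.

NO


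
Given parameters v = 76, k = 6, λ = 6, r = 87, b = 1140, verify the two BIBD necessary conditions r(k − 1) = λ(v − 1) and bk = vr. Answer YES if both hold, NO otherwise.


Condition (i): r(k − 1) = 87·5 = 435; λ(v − 1) = 6·75 = 450. Match? NO.
Condition (ii): bk = 1140·6 = 6840; vr = 76·87 = 6612. Match? NO.
Both conditions hold? NO.

NO


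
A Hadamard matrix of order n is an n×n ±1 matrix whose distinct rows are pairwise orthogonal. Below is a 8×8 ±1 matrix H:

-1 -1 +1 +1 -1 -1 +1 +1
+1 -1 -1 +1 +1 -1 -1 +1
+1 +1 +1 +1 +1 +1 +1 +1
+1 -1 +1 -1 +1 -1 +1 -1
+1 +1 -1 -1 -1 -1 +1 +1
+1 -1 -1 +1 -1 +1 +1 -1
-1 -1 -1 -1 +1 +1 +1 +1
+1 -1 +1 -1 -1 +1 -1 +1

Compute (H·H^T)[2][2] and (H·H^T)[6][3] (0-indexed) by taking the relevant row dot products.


Row 2 of H: [1, 1, 1, 1, 1, 1, 1, 1].
Row 3 of H: [1, -1, 1, -1, 1, -1, 1, -1].
Row 6 of H: [-1, -1, -1, -1, 1, 1, 1, 1].
(H·H^T)[2][2] = Σ_j H[2][j]·H[2][j] = (1)² + (1)² + (1)² + (1)² + (1)² + (1)² + (1)² + (1)² = 1 + 1 + 1 + 1 + 1 + 1 + 1 + 1 = 8.
(H·H^T)[6][3] = Σ_j H[6][j]·H[3][j] = (-1)·(1) + (-1)·(-1) + (-1)·(1) + (-1)·(-1) + (1)·(1) + (1)·(-1) + (1)·(1) + (1)·(-1) = -1 + 1 + -1 + 1 + 1 + -1 + 1 + -1 = 0.
So rows 6 and 3 are orthogonal; the diagonal entry equals n = 8.

(2,2) entry = 8; (6,3) entry = 0.


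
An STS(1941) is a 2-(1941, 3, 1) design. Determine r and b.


An STS(v) is a 2-(v, 3, 1) BIBD: block size k = 3, λ = 1.
Replication: r(k − 1) = λ(v − 1) ⇒ r·2 = 1941 − 1 = 1940 ⇒ r = 970.
Block count: bk = vr ⇒ b·3 = 1941·970 = 1882770 ⇒ b = 627590.

r = 970, b = 627590.


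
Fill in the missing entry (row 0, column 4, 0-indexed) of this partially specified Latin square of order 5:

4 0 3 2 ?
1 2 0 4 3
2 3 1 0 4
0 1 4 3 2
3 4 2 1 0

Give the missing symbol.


Row 0 contains symbols [0, 2, 3, 4] — missing [1].
Column 4 contains symbols [0, 2, 3, 4] — missing [1].
The missing symbol must appear in both missing sets; intersection = [1].
Therefore the hidden value is 1.

Missing value = 1.


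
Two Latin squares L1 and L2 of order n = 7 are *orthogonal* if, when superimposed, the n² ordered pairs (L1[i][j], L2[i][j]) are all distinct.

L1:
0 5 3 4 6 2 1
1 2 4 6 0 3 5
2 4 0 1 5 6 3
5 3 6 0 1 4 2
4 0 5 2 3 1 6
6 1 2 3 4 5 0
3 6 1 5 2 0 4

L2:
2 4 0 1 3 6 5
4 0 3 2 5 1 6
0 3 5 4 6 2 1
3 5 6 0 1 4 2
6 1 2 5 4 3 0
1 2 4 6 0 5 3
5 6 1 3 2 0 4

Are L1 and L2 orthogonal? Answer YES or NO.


Form the n² = 49 superimposed pairs (L1[i][j], L2[i][j]), row by row (rows and columns indexed from 0):
row 0: (0,2) (5,4) (3,0) (4,1) (6,3) (2,6) (1,5)
row 1: (1,4) (2,0) (4,3) (6,2) (0,5) (3,1) (5,6)
row 2: (2,0) (4,3) (0,5) (1,4) (5,6) (6,2) (3,1)
row 3: (5,3) (3,5) (6,6) (0,0) (1,1) (4,4) (2,2)
row 4: (4,6) (0,1) (5,2) (2,5) (3,4) (1,3) (6,0)
row 5: (6,1) (1,2) (2,4) (3,6) (4,0) (5,5) (0,3)
row 6: (3,5) (6,6) (1,1) (5,3) (2,2) (0,0) (4,4)
Orthogonality requires all 49 pairs distinct.
But the pair (2,0) repeats: cell (1,1) has L1 = 2, L2 = 0, and cell (2,0) has L1 = 2, L2 = 0.
A repeated pair means some other pair never occurs (only 35 distinct pairs out of 49), so the squares are not orthogonal.
Conclusion: NO.

NO


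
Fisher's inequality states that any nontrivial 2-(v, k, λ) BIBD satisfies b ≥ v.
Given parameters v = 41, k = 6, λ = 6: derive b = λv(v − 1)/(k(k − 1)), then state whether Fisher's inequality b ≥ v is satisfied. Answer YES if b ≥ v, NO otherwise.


b = λv(v − 1)/(k(k − 1)) = 6·41·40/(6·5) = 9840/30 = 328.
Compare with v = 41: b ≥ v, so Fisher's inequality holds.

YES


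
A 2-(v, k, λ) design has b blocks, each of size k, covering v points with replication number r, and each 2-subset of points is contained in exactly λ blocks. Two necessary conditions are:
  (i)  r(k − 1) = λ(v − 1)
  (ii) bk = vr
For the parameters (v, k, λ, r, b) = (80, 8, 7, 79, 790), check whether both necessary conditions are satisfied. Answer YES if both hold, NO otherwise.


Condition (i): r(k − 1) = 79·7 = 553; λ(v − 1) = 7·79 = 553. Match? YES.
Condition (ii): bk = 790·8 = 6320; vr = 80·79 = 6320. Match? YES.
Both conditions hold? YES.

YES


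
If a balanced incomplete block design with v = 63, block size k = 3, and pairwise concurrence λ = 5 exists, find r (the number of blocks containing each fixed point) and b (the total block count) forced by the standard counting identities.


Any 2-(v, k, λ) BIBD satisfies two necessary conditions:
  (i)  Each point sits in r blocks, and counting incidences through any fixed point gives r(k − 1) = λ(v − 1), so r = λ(v − 1)/(k − 1).
  (ii) Total incidences bk = vr, so b = vr/k.
Step 1: r = λ(v − 1)/(k − 1) = 5·(63 − 1)/(3 − 1) = 5·62/2 = 310/2 = 155.
Step 2: b = vr/k = 63·155/3 = 9765/3 = 3255.
Check integrality: r = 155 ∈ Z ✓, b = 3255 ∈ Z ✓.
(These identities are necessary conditions: they determine r and b for any design with these parameters, but do not by themselves prove that one exists.)

r = 155, b = 3255.


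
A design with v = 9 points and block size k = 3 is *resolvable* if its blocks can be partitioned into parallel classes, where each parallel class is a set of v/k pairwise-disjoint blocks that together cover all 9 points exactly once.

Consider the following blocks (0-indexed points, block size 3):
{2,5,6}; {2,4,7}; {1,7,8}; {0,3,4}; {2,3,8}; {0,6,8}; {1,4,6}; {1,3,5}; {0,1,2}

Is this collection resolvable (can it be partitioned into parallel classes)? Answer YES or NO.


v = 9, block size k = 3, number of blocks = 9.
For resolvability, blocks must partition into parallel classes of size v/k = 3.
Total blocks must therefore be a multiple of 3: 9 = 3·3 + 0 ⇒ divisible ✓.
Consider block {2,3,8}. The only other block(s) in the collection disjoint from it are {1,4,6} — just 1 block(s). Any parallel class containing {2,3,8} would need 2 other blocks each disjoint from it, so no parallel class of size 3 can contain {2,3,8}.
Since every block must belong to some parallel class in a resolution, the collection cannot be partitioned into parallel classes.
Resolvable? NO.

NO


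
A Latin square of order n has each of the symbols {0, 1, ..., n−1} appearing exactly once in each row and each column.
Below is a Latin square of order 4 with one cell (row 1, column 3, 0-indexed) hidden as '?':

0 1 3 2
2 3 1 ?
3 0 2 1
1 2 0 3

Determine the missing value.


Row 1 contains symbols [1, 2, 3] — missing [0].
Column 3 contains symbols [1, 2, 3] — missing [0].
The missing symbol must appear in both missing sets; intersection = [0].
Therefore the hidden value is 0.

Missing value = 0.


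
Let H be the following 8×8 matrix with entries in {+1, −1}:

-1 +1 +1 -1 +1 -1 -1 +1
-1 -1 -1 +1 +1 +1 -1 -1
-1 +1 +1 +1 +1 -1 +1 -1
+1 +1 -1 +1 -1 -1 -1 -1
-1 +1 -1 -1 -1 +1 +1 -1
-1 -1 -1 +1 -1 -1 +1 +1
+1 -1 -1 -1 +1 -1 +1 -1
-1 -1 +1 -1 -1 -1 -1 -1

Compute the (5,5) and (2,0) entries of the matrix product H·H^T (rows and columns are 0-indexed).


Row 0 of H: [-1, 1, 1, -1, 1, -1, -1, 1].
Row 2 of H: [-1, 1, 1, 1, 1, -1, 1, -1].
Row 5 of H: [-1, -1, -1, 1, -1, -1, 1, 1].
(H·H^T)[5][5] = Σ_j H[5][j]·H[5][j] = (-1)² + (-1)² + (-1)² + (1)² + (-1)² + (-1)² + (1)² + (1)² = 1 + 1 + 1 + 1 + 1 + 1 + 1 + 1 = 8.
(H·H^T)[2][0] = Σ_j H[2][j]·H[0][j] = (-1)·(-1) + (1)·(1) + (1)·(1) + (1)·(-1) + (1)·(1) + (-1)·(-1) + (1)·(-1) + (-1)·(1) = 1 + 1 + 1 + -1 + 1 + 1 + -1 + -1 = 2.
Rows 2 and 0 are not orthogonal (dot product = 2 ≠ 0), so H is not a Hadamard matrix.

(5,5) entry = 8; (2,0) entry = 2.


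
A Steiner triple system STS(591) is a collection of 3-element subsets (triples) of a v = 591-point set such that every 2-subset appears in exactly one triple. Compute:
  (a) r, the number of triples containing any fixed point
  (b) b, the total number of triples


An STS(v) is a 2-(v, 3, 1) BIBD: block size k = 3, λ = 1.
Replication: r(k − 1) = λ(v − 1) ⇒ r·2 = 591 − 1 = 590 ⇒ r = 295.
Block count: bk = vr ⇒ b·3 = 591·295 = 174345 ⇒ b = 58115.
(Check via b = v(v − 1)/6 = 591·590/6 = 348690/6 = 58115.)

r = 295, b = 58115.


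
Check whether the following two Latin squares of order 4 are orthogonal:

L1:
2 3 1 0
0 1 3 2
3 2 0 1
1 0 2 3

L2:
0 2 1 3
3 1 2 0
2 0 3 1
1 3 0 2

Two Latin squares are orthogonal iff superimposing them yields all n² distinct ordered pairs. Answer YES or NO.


Form the n² = 16 superimposed pairs (L1[i][j], L2[i][j]), row by row (rows and columns indexed from 0):
row 0: (2,0) (3,2) (1,1) (0,3)
row 1: (0,3) (1,1) (3,2) (2,0)
row 2: (3,2) (2,0) (0,3) (1,1)
row 3: (1,1) (0,3) (2,0) (3,2)
Orthogonality requires all 16 pairs distinct.
But the pair (0,3) repeats: cell (0,3) has L1 = 0, L2 = 3, and cell (1,0) has L1 = 0, L2 = 3.
A repeated pair means some other pair never occurs (only 4 distinct pairs out of 16), so the squares are not orthogonal.
Conclusion: NO.

NO


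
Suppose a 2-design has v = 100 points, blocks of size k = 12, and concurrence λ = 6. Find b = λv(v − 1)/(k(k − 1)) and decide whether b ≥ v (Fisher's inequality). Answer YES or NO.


b = λv(v − 1)/(k(k − 1)) = 6·100·99/(12·11) = 59400/132 = 450.
Compare with v = 100: b ≥ v, so Fisher's inequality holds.

YES


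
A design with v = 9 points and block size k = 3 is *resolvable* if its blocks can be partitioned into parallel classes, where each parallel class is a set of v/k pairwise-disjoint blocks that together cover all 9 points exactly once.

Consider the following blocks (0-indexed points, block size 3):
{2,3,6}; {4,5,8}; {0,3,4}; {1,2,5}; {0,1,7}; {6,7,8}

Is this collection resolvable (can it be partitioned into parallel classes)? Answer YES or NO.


v = 9, block size k = 3, number of blocks = 6.
For resolvability, blocks must partition into parallel classes of size v/k = 3.
Total blocks must therefore be a multiple of 3: 6 = 3·2 + 0 ⇒ divisible ✓.
Greedy packing gives 2 candidate class(es). Each should be a full parallel class (size 3, covers all 9 points).
  Class 1 (3 blocks): {2,3,6}; {4,5,8}; {0,1,7}. Points covered: [0, 1, 2, 3, 4, 5, 6, 7, 8].
  Class 2 (3 blocks): {0,3,4}; {1,2,5}; {6,7,8}. Points covered: [0, 1, 2, 3, 4, 5, 6, 7, 8].
All classes full (size 3)? YES. All classes cover every point? YES.
Resolvable? YES.

YES


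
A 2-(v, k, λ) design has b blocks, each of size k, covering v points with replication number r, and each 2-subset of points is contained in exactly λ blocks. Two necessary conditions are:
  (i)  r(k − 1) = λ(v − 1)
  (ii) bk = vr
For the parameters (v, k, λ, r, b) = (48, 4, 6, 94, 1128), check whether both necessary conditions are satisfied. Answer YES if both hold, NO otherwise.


Condition (i): r(k − 1) = 94·3 = 282; λ(v − 1) = 6·47 = 282. Match? YES.
Condition (ii): bk = 1128·4 = 4512; vr = 48·94 = 4512. Match? YES.
Both conditions hold? YES.

YES


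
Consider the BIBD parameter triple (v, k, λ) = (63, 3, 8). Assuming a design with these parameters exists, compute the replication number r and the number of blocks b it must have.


Any 2-(v, k, λ) BIBD satisfies two necessary conditions:
  (i)  Each point sits in r blocks, and counting incidences through any fixed point gives r(k − 1) = λ(v − 1), so r = λ(v − 1)/(k − 1).
  (ii) Total incidences bk = vr, so b = vr/k.
Step 1: r = λ(v − 1)/(k − 1) = 8·(63 − 1)/(3 − 1) = 8·62/2 = 496/2 = 248.
Step 2: b = vr/k = 63·248/3 = 15624/3 = 5208.
Check integrality: r = 248 ∈ Z ✓, b = 5208 ∈ Z ✓.
(These identities are necessary conditions: they determine r and b for any design with these parameters, but do not by themselves prove that one exists.)

r = 248, b = 5208.


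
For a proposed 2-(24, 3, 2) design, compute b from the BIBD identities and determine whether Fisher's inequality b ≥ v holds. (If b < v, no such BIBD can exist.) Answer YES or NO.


r = λ(v − 1)/(k − 1) = 2·23/2 = 23.
b = vr/k = 24·23/3 = 184.
Fisher's inequality: b ≥ v ⇔ 184 ≥ 24? YES.

YES


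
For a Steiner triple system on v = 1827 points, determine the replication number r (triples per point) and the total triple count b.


An STS(v) is a 2-(v, 3, 1) BIBD: block size k = 3, λ = 1.
Replication: r(k − 1) = λ(v − 1) ⇒ r·2 = 1827 − 1 = 1826 ⇒ r = 913.
Block count: bk = vr ⇒ b·3 = 1827·913 = 1668051 ⇒ b = 556017.
(Check via b = v(v − 1)/6 = 1827·1826/6 = 3336102/6 = 556017.)

r = 913, b = 556017.


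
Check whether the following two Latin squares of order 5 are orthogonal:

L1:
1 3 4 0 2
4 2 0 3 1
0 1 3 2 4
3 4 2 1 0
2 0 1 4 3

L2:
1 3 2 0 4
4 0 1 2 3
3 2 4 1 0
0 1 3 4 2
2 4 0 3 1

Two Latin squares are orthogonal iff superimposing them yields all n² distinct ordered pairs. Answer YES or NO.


Form the n² = 25 superimposed pairs (L1[i][j], L2[i][j]), row by row (rows and columns indexed from 0):
row 0: (1,1) (3,3) (4,2) (0,0) (2,4)
row 1: (4,4) (2,0) (0,1) (3,2) (1,3)
row 2: (0,3) (1,2) (3,4) (2,1) (4,0)
row 3: (3,0) (4,1) (2,3) (1,4) (0,2)
row 4: (2,2) (0,4) (1,0) (4,3) (3,1)
Orthogonality requires all 25 pairs distinct.
Check by first coordinate: for each symbol s of L1, list the L2 entries in the n cells where L1 = s; they must all differ.
  L1 = 0: L2 entries (in reading order) 0, 1, 3, 2, 4 — all 5 distinct ✓
  L1 = 1: L2 entries (in reading order) 1, 3, 2, 4, 0 — all 5 distinct ✓
  L1 = 2: L2 entries (in reading order) 4, 0, 1, 3, 2 — all 5 distinct ✓
  L1 = 3: L2 entries (in reading order) 3, 2, 4, 0, 1 — all 5 distinct ✓
  L1 = 4: L2 entries (in reading order) 2, 4, 0, 1, 3 — all 5 distinct ✓
Every symbol of L1 meets every symbol of L2 exactly once, so all 25 pairs are distinct (25 of 25).
Conclusion: YES.

YES


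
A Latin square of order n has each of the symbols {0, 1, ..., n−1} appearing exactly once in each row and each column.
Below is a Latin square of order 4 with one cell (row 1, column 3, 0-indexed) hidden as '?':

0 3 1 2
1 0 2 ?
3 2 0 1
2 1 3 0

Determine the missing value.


Row 1 contains symbols [0, 1, 2] — missing [3].
Column 3 contains symbols [0, 1, 2] — missing [3].
The missing symbol must appear in both missing sets; intersection = [3].
Therefore the hidden value is 3.

Missing value = 3.


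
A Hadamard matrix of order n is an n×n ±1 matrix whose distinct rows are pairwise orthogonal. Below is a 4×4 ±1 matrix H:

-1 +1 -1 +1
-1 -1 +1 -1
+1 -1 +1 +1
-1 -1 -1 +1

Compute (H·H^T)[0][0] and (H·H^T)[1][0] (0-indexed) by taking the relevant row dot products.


Row 0 of H: [-1, 1, -1, 1].
Row 1 of H: [-1, -1, 1, -1].
(H·H^T)[0][0] = Σ_j H[0][j]·H[0][j] = (-1)² + (1)² + (-1)² + (1)² = 1 + 1 + 1 + 1 = 4.
(H·H^T)[1][0] = Σ_j H[1][j]·H[0][j] = (-1)·(-1) + (-1)·(1) + (1)·(-1) + (-1)·(1) = 1 + -1 + -1 + -1 = -2.
Rows 1 and 0 are not orthogonal (dot product = -2 ≠ 0), so H is not a Hadamard matrix.

(0,0) entry = 4; (1,0) entry = -2.


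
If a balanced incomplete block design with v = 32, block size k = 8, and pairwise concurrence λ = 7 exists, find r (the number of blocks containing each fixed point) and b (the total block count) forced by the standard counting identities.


Any 2-(v, k, λ) BIBD satisfies two necessary conditions:
  (i)  Each point sits in r blocks, and counting incidences through any fixed point gives r(k − 1) = λ(v − 1), so r = λ(v − 1)/(k − 1).
  (ii) Total incidences bk = vr, so b = vr/k.
Step 1: r = λ(v − 1)/(k − 1) = 7·(32 − 1)/(8 − 1) = 7·31/7 = 217/7 = 31.
Step 2: b = vr/k = 32·31/8 = 992/8 = 124.
Check integrality: r = 31 ∈ Z ✓, b = 124 ∈ Z ✓.
(These identities are necessary conditions: they determine r and b for any design with these parameters, but do not by themselves prove that one exists.)

r = 31, b = 124.


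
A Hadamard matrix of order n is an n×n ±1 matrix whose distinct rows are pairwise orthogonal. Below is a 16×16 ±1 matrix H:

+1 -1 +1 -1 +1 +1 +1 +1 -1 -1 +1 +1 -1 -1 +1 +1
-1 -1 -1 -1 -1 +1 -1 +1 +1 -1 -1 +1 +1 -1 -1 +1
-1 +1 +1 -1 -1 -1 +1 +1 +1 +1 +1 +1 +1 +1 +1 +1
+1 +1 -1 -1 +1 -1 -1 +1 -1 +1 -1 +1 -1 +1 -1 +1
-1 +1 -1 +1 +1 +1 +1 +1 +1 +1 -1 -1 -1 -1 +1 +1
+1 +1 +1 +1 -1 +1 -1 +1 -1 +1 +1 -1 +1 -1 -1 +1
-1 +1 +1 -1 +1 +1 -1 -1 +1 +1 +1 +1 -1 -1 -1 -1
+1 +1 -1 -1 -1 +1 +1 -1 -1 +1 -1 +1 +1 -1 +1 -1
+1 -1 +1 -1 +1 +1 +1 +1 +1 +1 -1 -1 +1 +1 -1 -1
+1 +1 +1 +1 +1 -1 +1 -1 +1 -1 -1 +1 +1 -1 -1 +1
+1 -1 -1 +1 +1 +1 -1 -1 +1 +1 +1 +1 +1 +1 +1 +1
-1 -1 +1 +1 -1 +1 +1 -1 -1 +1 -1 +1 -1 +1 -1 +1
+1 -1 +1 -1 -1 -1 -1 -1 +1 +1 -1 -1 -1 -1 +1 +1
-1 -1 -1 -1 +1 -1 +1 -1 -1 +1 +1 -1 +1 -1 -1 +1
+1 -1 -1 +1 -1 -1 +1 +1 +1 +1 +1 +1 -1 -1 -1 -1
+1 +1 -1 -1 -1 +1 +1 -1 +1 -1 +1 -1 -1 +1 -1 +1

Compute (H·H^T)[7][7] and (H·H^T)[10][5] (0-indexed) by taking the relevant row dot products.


Row 5 of H: [1, 1, 1, 1, -1, 1, -1, 1, -1, 1, 1, -1, 1, -1, -1, 1].
Row 7 of H: [1, 1, -1, -1, -1, 1, 1, -1, -1, 1, -1, 1, 1, -1, 1, -1].
Row 10 of H: [1, -1, -1, 1, 1, 1, -1, -1, 1, 1, 1, 1, 1, 1, 1, 1].
(H·H^T)[7][7] = Σ_j H[7][j]·H[7][j] = (1)² + (1)² + (-1)² + (-1)² + (-1)² + (1)² + (1)² + (-1)² + (-1)² + (1)² + (-1)² + (1)² + (1)² + (-1)² + (1)² + (-1)² = 1 + 1 + 1 + 1 + 1 + 1 + 1 + 1 + 1 + 1 + 1 + 1 + 1 + 1 + 1 + 1 = 16.
(H·H^T)[10][5] = Σ_j H[10][j]·H[5][j] = (1)·(1) + (-1)·(1) + (-1)·(1) + (1)·(1) + (1)·(-1) + (1)·(1) + (-1)·(-1) + (-1)·(1) + (1)·(-1) + (1)·(1) + (1)·(1) + (1)·(-1) + (1)·(1) + (1)·(-1) + (1)·(-1) + (1)·(1) = 1 + -1 + -1 + 1 + -1 + 1 + 1 + -1 + -1 + 1 + 1 + -1 + 1 + -1 + -1 + 1 = 0.
So rows 10 and 5 are orthogonal; the diagonal entry equals n = 16.

(7,7) entry = 16; (10,5) entry = 0.
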